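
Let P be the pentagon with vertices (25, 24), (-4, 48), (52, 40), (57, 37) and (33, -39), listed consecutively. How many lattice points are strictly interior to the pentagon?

The shoelace formula gives twice the area as |[25·48 − (-4)·24] + [(-4)·40 − 52·48] + [52·37 − 57·40] + [57·(-39) − 33·37] + [33·24 − 25·(-39)]| = 3393, so the area is 3393/2.
Along each edge there are gcd(|Δx|,|Δy|)+1 lattice points, so counting each shared vertex once the boundary has gcd(29,24) + gcd(56,8) + gcd(5,3) + gcd(24,76) + gcd(8,63) = 1+8+1+4+1 = 15.
By Pick's theorem A = I + B/2 − 1, so I = 3393/2 − 15/2 + 1 = 1690.

1690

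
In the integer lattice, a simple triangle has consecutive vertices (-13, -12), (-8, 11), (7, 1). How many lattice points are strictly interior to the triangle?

The shoelace formula gives twice the area as |((-13)·11 − (-8)·(-12)) + ((-8)·1 − 7·11) + (7·(-12) − (-13)·1)| = 395, so the area is 395/2.
Along each edge there are gcd(|Δx|,|Δy|)+1 lattice points, so counting each shared vertex once the boundary has gcd(5,23) + gcd(15,10) + gcd(20,13) = 1+5+1 = 7.
By Pick's theorem A = I + B/2 − 1, so I = 395/2 − 7/2 + 1 = 195.

195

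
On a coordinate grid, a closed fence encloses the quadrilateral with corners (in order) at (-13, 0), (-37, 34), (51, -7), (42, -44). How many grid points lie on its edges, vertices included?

15

The number of boundary lattice points is Σ gcd(|Δx|,|Δy|) = gcd(24,34) + gcd(88,41) + gcd(9,37) + gcd(55,44) = 2+1+1+11 = 15.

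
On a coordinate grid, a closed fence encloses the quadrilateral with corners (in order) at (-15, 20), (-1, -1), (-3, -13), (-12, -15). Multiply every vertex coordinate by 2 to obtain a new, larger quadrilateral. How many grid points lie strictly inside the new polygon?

1052

Using the shoelace formula, 2A = |((-15)·(-1) − (-1)·20) + ((-1)·(-13) − (-3)·(-1)) + ((-3)·(-15) − (-12)·(-13)) + ((-12)·20 − (-15)·(-15))| = 531, so the area is 265.5.
Along each edge there are gcd(|Δx|,|Δy|)+1 lattice points, so counting each shared vertex once the boundary has gcd(14,21) + gcd(2,12) + gcd(9,2) + gcd(3,35) = 7+2+1+1 = 11.
Scaling by 2 multiplies the area by 2² = 4 (so the new area is 1062) and multiplies the boundary lattice-point count by 2, giving 22.
By Pick's theorem, the interior count of the dilated polygon is 1062 − 22/2 + 1 = 1052.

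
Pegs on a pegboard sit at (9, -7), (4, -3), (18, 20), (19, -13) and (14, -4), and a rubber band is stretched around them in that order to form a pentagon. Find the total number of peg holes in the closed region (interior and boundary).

221

Using the shoelace formula, 2A = |[9·(-3) − 4·(-7)] + [4·20 − 18·(-3)] + [18·(-13) − 19·20] + [19·(-4) − 14·(-13)] + [14·(-7) − 9·(-4)]| = 435, so the area is 217.5.
Summing gcd(|Δx|,|Δy|) over the edges gives the boundary count: gcd(5,4) + gcd(14,23) + gcd(1,33) + gcd(5,9) + gcd(5,3) = 1+1+1+1+1 = 5.
Pick's theorem gives I = A − B/2 + 1 = 217.5 − 5/2 + 1 = 216, so the closed region contains I + B = 216 + 5 = 221 lattice points.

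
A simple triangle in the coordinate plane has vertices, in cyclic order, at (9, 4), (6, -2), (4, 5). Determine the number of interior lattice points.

Using the shoelace formula, 2A = |[9·(-2) − 6·4] + [6·5 − 4·(-2)] + [4·4 − 9·5]| = 33, so the area is 33/2.
Along each edge there are gcd(|Δx|,|Δy|)+1 lattice points, so counting each shared vertex once the boundary has gcd(3,6) + gcd(2,7) + gcd(5,1) = 3+1+1 = 5.
By Pick's theorem A = I + B/2 − 1, so I = 33/2 − 5/2 + 1 = 15.

15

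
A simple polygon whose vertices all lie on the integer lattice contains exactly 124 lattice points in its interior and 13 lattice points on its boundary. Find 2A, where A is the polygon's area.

Pick's theorem states A = I + B/2 − 1, so A = 124 + 13/2 − 1 = 259/2.
Hence 2A = 259.

259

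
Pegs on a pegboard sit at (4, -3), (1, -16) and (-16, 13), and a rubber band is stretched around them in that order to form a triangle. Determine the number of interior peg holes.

Using the shoelace formula, 2A = |(4·(-16) − 1·(-3)) + (1·13 − (-16)·(-16)) + ((-16)·(-3) − 4·13)| = 308, so the area is 154.
Summing gcd(|Δx|,|Δy|) over the edges gives the boundary count: gcd(3,13) + gcd(17,29) + gcd(20,16) = 1+1+4 = 6.
Pick's theorem gives I = A − B/2 + 1 = 154 − 6/2 + 1 = 152.

152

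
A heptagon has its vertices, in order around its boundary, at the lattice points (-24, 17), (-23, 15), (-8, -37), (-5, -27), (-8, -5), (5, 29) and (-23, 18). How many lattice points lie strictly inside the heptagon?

714

Using the shoelace formula, 2A = |[(-24)·15 − (-23)·17] + [(-23)·(-37) − (-8)·15] + [(-8)·(-27) − (-5)·(-37)] + [(-5)·(-5) − (-8)·(-27)] + [(-8)·29 − 5·(-5)] + [5·18 − (-23)·29] + [(-23)·17 − (-24)·18]| = 1433, so the area is 1433/2.
Summing gcd(|Δx|,|Δy|) over the edges gives the boundary count: gcd(1,2) + gcd(15,52) + gcd(3,10) + gcd(3,22) + gcd(13,34) + gcd(28,11) + gcd(1,1) = 1+1+1+1+1+1+1 = 7.
Pick's theorem gives I = A − B/2 + 1 = 1433/2 − 7/2 + 1 = 714.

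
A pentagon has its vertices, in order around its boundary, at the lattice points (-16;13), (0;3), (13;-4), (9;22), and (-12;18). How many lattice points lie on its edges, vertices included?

7

Along each edge there are gcd(|Δx|,|Δy|)+1 lattice points, so counting each shared vertex once the boundary has gcd(16,10) + gcd(13,7) + gcd(4,26) + gcd(21,4) + gcd(4,5) = 2+1+2+1+1 = 7.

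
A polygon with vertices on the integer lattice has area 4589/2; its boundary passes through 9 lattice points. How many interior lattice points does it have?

2291

From Pick's theorem, I = A − B/2 + 1 = 4589/2 − 9/2 + 1 = 2291.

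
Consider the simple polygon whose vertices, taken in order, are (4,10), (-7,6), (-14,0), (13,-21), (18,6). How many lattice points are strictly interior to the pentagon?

539

The shoelace formula gives twice the area as |(4·6 − (-7)·10) + ((-7)·0 − (-14)·6) + ((-14)·(-21) − 13·0) + (13·6 − 18·(-21)) + (18·10 − 4·6)| = 1084, so the area is 542.
Summing gcd(|Δx|,|Δy|) over the edges gives the boundary count: gcd(11,4) + gcd(7,6) + gcd(27,21) + gcd(5,27) + gcd(14,4) = 1+1+3+1+2 = 8.
By Pick's theorem A = I + B/2 − 1, so I = 542 − 8/2 + 1 = 539.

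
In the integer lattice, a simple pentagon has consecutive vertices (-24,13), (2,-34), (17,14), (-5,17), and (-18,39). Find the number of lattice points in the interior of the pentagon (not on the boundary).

1281

By the shoelace formula, twice the signed area is |[(-24)·(-34) − 2·13] + [2·14 − 17·(-34)] + [17·17 − (-5)·14] + [(-5)·39 − (-18)·17] + [(-18)·13 − (-24)·39]| = 2568, so the area is 1284.
Along each edge there are gcd(|Δx|,|Δy|)+1 lattice points, so counting each shared vertex once the boundary has gcd(26,47) + gcd(15,48) + gcd(22,3) + gcd(13,22) + gcd(6,26) = 1+3+1+1+2 = 8.
By Pick's theorem A = I + B/2 − 1, so I = 1284 − 8/2 + 1 = 1281.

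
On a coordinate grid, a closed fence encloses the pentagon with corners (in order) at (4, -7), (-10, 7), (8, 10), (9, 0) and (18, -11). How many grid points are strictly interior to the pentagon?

225

The shoelace formula gives twice the area as |[4·7 − (-10)·(-7)] + [(-10)·10 − 8·7] + [8·0 − 9·10] + [9·(-11) − 18·0] + [18·(-7) − 4·(-11)]| = 469, so the area is 234.5.
The number of boundary lattice points is Σ gcd(|Δx|,|Δy|) = gcd(14,14) + gcd(18,3) + gcd(1,10) + gcd(9,11) + gcd(14,4) = 14+3+1+1+2 = 21.
Pick's theorem gives I = A − B/2 + 1 = 234.5 − 21/2 + 1 = 225.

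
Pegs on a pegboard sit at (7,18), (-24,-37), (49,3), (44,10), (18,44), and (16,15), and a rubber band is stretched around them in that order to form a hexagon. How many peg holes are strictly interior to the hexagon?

1885

The shoelace formula gives twice the area as |[7·(-37) − (-24)·18] + [(-24)·3 − 49·(-37)] + [49·10 − 44·3] + [44·44 − 18·10] + [18·15 − 16·44] + [16·18 − 7·15]| = 3777, so the area is 1888.5.
Along each edge there are gcd(|Δx|,|Δy|)+1 lattice points, so counting each shared vertex once the boundary has gcd(31,55) + gcd(73,40) + gcd(5,7) + gcd(26,34) + gcd(2,29) + gcd(9,3) = 1+1+1+2+1+3 = 9.
By Pick's theorem A = I + B/2 − 1, so I = 1888.5 − 9/2 + 1 = 1885.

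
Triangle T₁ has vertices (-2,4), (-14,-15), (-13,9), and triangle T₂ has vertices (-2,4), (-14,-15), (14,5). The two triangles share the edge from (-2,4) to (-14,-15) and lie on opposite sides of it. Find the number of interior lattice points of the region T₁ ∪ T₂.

The union is the simple quadrilateral with vertices (-2,4), (-13,9), (-14,-15), (14,5) in order.
Using the shoelace formula, 2A = |[(-2)·9 − (-13)·4] + [(-13)·(-15) − (-14)·9] + [(-14)·5 − 14·(-15)] + [14·4 − (-2)·5]| = 561, so the area is 561/2.
The number of boundary lattice points is Σ gcd(|Δx|,|Δy|) = gcd(11,5) + gcd(1,24) + gcd(28,20) + gcd(16,1) = 1+1+4+1 = 7.
By Pick's theorem I = A − B/2 + 1 = 561/2 − 7/2 + 1 = 278.

278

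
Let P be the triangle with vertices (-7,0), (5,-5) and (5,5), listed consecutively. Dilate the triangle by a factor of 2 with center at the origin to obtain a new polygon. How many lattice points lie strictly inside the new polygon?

Using the shoelace formula, 2A = |[(-7)·(-5) − 5·0] + [5·5 − 5·(-5)] + [5·0 − (-7)·5]| = 120, so the area is 60.
Summing gcd(|Δx|,|Δy|) over the edges gives the boundary count: gcd(12,5) + gcd(0,10) + gcd(12,5) = 1+10+1 = 12.
Scaling by 2 multiplies the area by 2² = 4 (so the new area is 240) and multiplies the boundary lattice-point count by 2, giving 24.
By Pick's theorem, the interior count of the dilated polygon is 240 − 24/2 + 1 = 229.

229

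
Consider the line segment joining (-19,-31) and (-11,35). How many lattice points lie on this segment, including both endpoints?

The number of lattice points on a segment between lattice points is gcd(|Δx|,|Δy|) + 1 = gcd(8,66) + 1 = 2 + 1 = 3.

3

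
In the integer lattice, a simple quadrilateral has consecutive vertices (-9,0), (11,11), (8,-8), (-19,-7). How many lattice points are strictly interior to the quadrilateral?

272

The shoelace formula gives twice the area as |[(-9)·11 − 11·0] + [11·(-8) − 8·11] + [8·(-7) − (-19)·(-8)] + [(-19)·0 − (-9)·(-7)]| = 546, so the area is 273.
Along each edge there are gcd(|Δx|,|Δy|)+1 lattice points, so counting each shared vertex once the boundary has gcd(20,11) + gcd(3,19) + gcd(27,1) + gcd(10,7) = 1+1+1+1 = 4.
By Pick's theorem A = I + B/2 − 1, so I = 273 − 4/2 + 1 = 272.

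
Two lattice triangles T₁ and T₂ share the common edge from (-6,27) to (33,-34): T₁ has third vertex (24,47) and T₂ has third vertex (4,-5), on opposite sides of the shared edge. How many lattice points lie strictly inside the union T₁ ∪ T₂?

1600

The union is the simple quadrilateral with vertices (-6,27), (24,47), (33,-34), (4,-5) in order.
The shoelace formula gives twice the area as |((-6)·47 − 24·27) + (24·(-34) − 33·47) + (33·(-5) − 4·(-34)) + (4·27 − (-6)·(-5))| = 3248, so the area is 1624.
Summing gcd(|Δx|,|Δy|) over the edges gives the boundary count: gcd(30,20) + gcd(9,81) + gcd(29,29) + gcd(10,32) = 10+9+29+2 = 50.
By Pick's theorem I = A − B/2 + 1 = 1624 − 50/2 + 1 = 1600.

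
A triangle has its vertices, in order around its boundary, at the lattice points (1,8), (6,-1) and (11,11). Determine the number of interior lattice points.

By the shoelace formula, twice the signed area is |(1·(-1) − 6·8) + (6·11 − 11·(-1)) + (11·8 − 1·11)| = 105, so the area is 105/2.
Summing gcd(|Δx|,|Δy|) over the edges gives the boundary count: gcd(5,9) + gcd(5,12) + gcd(10,3) = 1+1+1 = 3.
By Pick's theorem A = I + B/2 − 1, so I = 105/2 − 3/2 + 1 = 52.

52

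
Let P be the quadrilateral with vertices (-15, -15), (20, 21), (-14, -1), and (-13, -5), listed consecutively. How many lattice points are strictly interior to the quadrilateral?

216

By the shoelace formula, twice the signed area is |((-15)·21 − 20·(-15)) + (20·(-1) − (-14)·21) + ((-14)·(-5) − (-13)·(-1)) + ((-13)·(-15) − (-15)·(-5))| = 436, so the area is 218.
Summing gcd(|Δx|,|Δy|) over the edges gives the boundary count: gcd(35,36) + gcd(34,22) + gcd(1,4) + gcd(2,10) = 1+2+1+2 = 6.
Pick's theorem gives I = A − B/2 + 1 = 218 − 6/2 + 1 = 216.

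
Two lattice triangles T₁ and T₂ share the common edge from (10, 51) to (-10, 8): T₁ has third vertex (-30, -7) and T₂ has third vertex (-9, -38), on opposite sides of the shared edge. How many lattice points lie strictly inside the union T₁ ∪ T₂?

758

The union is the simple quadrilateral with vertices (10, 51), (-30, -7), (-10, 8), (-9, -38) in order.
The shoelace formula gives twice the area as |(10·(-7) − (-30)·51) + ((-30)·8 − (-10)·(-7)) + ((-10)·(-38) − (-9)·8) + ((-9)·51 − 10·(-38))| = 1523, so the area is 1523/2.
Summing gcd(|Δx|,|Δy|) over the edges gives the boundary count: gcd(40,58) + gcd(20,15) + gcd(1,46) + gcd(19,89) = 2+5+1+1 = 9.
By Pick's theorem I = A − B/2 + 1 = 1523/2 − 9/2 + 1 = 758.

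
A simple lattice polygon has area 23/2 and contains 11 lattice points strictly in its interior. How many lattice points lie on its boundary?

3

Pick's theorem gives A = I + B/2 − 1, so B = 2(A − I + 1) = 2(23/2 − 11 + 1) = 3.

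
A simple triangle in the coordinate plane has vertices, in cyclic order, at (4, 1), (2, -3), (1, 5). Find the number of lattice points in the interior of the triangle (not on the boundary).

9

The shoelace formula gives twice the area as |[4·(-3) − 2·1] + [2·5 − 1·(-3)] + [1·1 − 4·5]| = 20, so the area is 10.
Summing gcd(|Δx|,|Δy|) over the edges gives the boundary count: gcd(2,4) + gcd(1,8) + gcd(3,4) = 2+1+1 = 4.
Pick's theorem gives I = A − B/2 + 1 = 10 − 4/2 + 1 = 9.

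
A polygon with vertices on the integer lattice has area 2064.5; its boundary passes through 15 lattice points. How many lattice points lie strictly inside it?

Pick's theorem A = I + B/2 − 1 rearranges to I = A − B/2 + 1 = 2064.5 − 15/2 + 1 = 2058.

2058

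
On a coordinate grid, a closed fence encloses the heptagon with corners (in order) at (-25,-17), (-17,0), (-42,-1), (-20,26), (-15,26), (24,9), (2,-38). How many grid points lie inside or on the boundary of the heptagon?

Using the shoelace formula, 2A = |[(-25)·0 − (-17)·(-17)] + [(-17)·(-1) − (-42)·0] + [(-42)·26 − (-20)·(-1)] + [(-20)·26 − (-15)·26] + [(-15)·9 − 24·26] + [24·(-38) − 2·9] + [2·(-17) − (-25)·(-38)]| = 4187, so the area is 2093.5.
Summing gcd(|Δx|,|Δy|) over the edges gives the boundary count: gcd(8,17) + gcd(25,1) + gcd(22,27) + gcd(5,0) + gcd(39,17) + gcd(22,47) + gcd(27,21) = 1+1+1+5+1+1+3 = 13.
Pick's theorem gives I = A − B/2 + 1 = 2093.5 − 13/2 + 1 = 2088, so the closed region contains I + B = 2088 + 13 = 2101 lattice points.

2101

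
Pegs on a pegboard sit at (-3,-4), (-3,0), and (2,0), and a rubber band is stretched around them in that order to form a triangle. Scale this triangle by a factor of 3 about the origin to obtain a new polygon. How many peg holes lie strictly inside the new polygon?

By the shoelace formula, twice the signed area is |((-3)·0 − (-3)·(-4)) + ((-3)·0 − 2·0) + (2·(-4) − (-3)·0)| = 20, so the area is 10.
Summing gcd(|Δx|,|Δy|) over the edges gives the boundary count: gcd(0,4) + gcd(5,0) + gcd(5,4) = 4+5+1 = 10.
Scaling by 3 multiplies the area by 3² = 9 (so the new area is 90) and multiplies the boundary lattice-point count by 3, giving 30.
By Pick's theorem, the interior count of the dilated polygon is 90 − 30/2 + 1 = 76.

76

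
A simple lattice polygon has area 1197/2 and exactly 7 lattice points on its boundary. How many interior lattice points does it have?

596

Pick's theorem A = I + B/2 − 1 rearranges to I = A − B/2 + 1 = 1197/2 − 7/2 + 1 = 596.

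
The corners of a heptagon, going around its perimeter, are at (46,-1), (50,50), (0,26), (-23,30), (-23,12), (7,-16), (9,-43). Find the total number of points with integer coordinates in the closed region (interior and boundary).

By the shoelace formula, twice the signed area is |(46·50 − 50·(-1)) + (50·26 − 0·50) + (0·30 − (-23)·26) + ((-23)·12 − (-23)·30) + ((-23)·(-16) − 7·12) + (7·(-43) − 9·(-16)) + (9·(-1) − 46·(-43))| = 6758, so the area is 3379.
The number of boundary lattice points is Σ gcd(|Δx|,|Δy|) = gcd(4,51) + gcd(50,24) + gcd(23,4) + gcd(0,18) + gcd(30,28) + gcd(2,27) + gcd(37,42) = 1+2+1+18+2+1+1 = 26.
Pick's theorem gives I = A − B/2 + 1 = 3379 − 26/2 + 1 = 3367, so the closed region contains I + B = 3367 + 26 = 3393 lattice points.

3393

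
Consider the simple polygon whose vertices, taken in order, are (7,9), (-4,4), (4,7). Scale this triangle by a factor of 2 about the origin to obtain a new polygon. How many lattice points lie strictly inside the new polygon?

12

The shoelace formula gives twice the area as |[7·4 − (-4)·9] + [(-4)·7 − 4·4] + [4·9 − 7·7]| = 7, so the area is 7/2.
The number of boundary lattice points is Σ gcd(|Δx|,|Δy|) = gcd(11,5) + gcd(8,3) + gcd(3,2) = 1+1+1 = 3.
Scaling by 2 multiplies the area by 2² = 4 (so the new area is 14) and multiplies the boundary lattice-point count by 2, giving 6.
By Pick's theorem, the interior count of the dilated polygon is 14 − 6/2 + 1 = 12.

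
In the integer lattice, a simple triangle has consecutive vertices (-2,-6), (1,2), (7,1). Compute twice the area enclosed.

51

The shoelace formula gives twice the area as |((-2)·2 − 1·(-6)) + (1·1 − 7·2) + (7·(-6) − (-2)·1)| = 51, so the area is 25.5.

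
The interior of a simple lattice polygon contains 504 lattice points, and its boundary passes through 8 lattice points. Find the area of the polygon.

507

Pick's theorem states A = I + B/2 − 1, so A = 504 + 8/2 − 1 = 507.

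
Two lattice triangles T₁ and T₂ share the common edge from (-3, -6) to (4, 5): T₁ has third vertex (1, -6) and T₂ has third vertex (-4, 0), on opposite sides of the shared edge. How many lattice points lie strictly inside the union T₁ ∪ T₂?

The union is the simple quadrilateral with vertices (-3, -6), (1, -6), (4, 5), (-4, 0) in order.
By the shoelace formula, twice the signed area is |[(-3)·(-6) − 1·(-6)] + [1·5 − 4·(-6)] + [4·0 − (-4)·5] + [(-4)·(-6) − (-3)·0]| = 97, so the area is 97/2.
Summing gcd(|Δx|,|Δy|) over the edges gives the boundary count: gcd(4,0) + gcd(3,11) + gcd(8,5) + gcd(1,6) = 4+1+1+1 = 7.
By Pick's theorem I = A − B/2 + 1 = 97/2 − 7/2 + 1 = 46.

46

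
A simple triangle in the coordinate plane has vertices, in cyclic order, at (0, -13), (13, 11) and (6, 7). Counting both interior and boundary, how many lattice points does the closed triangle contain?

By the shoelace formula, twice the signed area is |(0·11 − 13·(-13)) + (13·7 − 6·11) + (6·(-13) − 0·7)| = 116, so the area is 58.
Along each edge there are gcd(|Δx|,|Δy|)+1 lattice points, so counting each shared vertex once the boundary has gcd(13,24) + gcd(7,4) + gcd(6,20) = 1+1+2 = 4.
Pick's theorem gives I = A − B/2 + 1 = 58 − 4/2 + 1 = 57, so the closed region contains I + B = 57 + 4 = 61 lattice points.

61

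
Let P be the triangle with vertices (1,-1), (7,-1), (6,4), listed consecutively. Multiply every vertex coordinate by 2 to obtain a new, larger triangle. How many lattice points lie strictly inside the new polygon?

Using the shoelace formula, 2A = |[1·(-1) − 7·(-1)] + [7·4 − 6·(-1)] + [6·(-1) − 1·4]| = 30, so the area is 15.
The number of boundary lattice points is Σ gcd(|Δx|,|Δy|) = gcd(6,0) + gcd(1,5) + gcd(5,5) = 6+1+5 = 12.
Scaling by 2 multiplies the area by 2² = 4 (so the new area is 60) and multiplies the boundary lattice-point count by 2, giving 24.
By Pick's theorem, the interior count of the dilated polygon is 60 − 24/2 + 1 = 49.

49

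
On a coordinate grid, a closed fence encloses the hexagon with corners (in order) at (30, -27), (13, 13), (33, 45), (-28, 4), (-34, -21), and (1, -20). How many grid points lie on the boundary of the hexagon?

The number of boundary lattice points is Σ gcd(|Δx|,|Δy|) = gcd(17,40) + gcd(20,32) + gcd(61,41) + gcd(6,25) + gcd(35,1) + gcd(29,7) = 1+4+1+1+1+1 = 9.

9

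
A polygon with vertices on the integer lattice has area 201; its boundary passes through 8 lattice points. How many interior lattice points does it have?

198

From Pick's theorem, I = A − B/2 + 1 = 201 − 8/2 + 1 = 198.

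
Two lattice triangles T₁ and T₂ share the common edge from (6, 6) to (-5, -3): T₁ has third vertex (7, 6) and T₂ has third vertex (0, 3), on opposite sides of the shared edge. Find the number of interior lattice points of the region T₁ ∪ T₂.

12

The union is the simple quadrilateral with vertices (6, 6), (7, 6), (-5, -3), (0, 3) in order.
By the shoelace formula, twice the signed area is |[6·6 − 7·6] + [7·(-3) − (-5)·6] + [(-5)·3 − 0·(-3)] + [0·6 − 6·3]| = 30, so the area is 15.
Summing gcd(|Δx|,|Δy|) over the edges gives the boundary count: gcd(1,0) + gcd(12,9) + gcd(5,6) + gcd(6,3) = 1+3+1+3 = 8.
By Pick's theorem I = A − B/2 + 1 = 15 − 8/2 + 1 = 12.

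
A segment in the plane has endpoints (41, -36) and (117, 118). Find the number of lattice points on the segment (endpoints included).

3

The number of lattice points on a segment between lattice points is gcd(|Δx|,|Δy|) + 1 = gcd(76,154) + 1 = 2 + 1 = 3.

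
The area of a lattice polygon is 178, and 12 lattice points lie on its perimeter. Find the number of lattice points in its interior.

173

From Pick's theorem, I = A − B/2 + 1 = 178 − 12/2 + 1 = 173.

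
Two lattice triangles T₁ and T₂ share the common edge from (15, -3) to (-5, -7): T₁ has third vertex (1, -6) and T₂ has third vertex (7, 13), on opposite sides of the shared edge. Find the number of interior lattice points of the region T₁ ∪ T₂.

172

The union is the simple quadrilateral with vertices (15, -3), (1, -6), (-5, -7), (7, 13) in order.
The shoelace formula gives twice the area as |(15·(-6) − 1·(-3)) + (1·(-7) − (-5)·(-6)) + ((-5)·13 − 7·(-7)) + (7·(-3) − 15·13)| = 356, so the area is 178.
Summing gcd(|Δx|,|Δy|) over the edges gives the boundary count: gcd(14,3) + gcd(6,1) + gcd(12,20) + gcd(8,16) = 1+1+4+8 = 14.
By Pick's theorem I = A − B/2 + 1 = 178 − 14/2 + 1 = 172.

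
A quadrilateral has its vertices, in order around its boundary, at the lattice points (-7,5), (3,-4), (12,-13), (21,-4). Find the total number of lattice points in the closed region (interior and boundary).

The shoelace formula gives twice the area as |((-7)·(-4) − 3·5) + (3·(-13) − 12·(-4)) + (12·(-4) − 21·(-13)) + (21·5 − (-7)·(-4))| = 324, so the area is 162.
Summing gcd(|Δx|,|Δy|) over the edges gives the boundary count: gcd(10,9) + gcd(9,9) + gcd(9,9) + gcd(28,9) = 1+9+9+1 = 20.
Pick's theorem gives I = A − B/2 + 1 = 162 − 20/2 + 1 = 153, so the closed region contains I + B = 153 + 20 = 173 lattice points.

173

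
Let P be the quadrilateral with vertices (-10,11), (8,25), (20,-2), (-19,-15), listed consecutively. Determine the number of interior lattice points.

Using the shoelace formula, 2A = |((-10)·25 − 8·11) + (8·(-2) − 20·25) + (20·(-15) − (-19)·(-2)) + ((-19)·11 − (-10)·(-15))| = 1551, so the area is 1551/2.
Along each edge there are gcd(|Δx|,|Δy|)+1 lattice points, so counting each shared vertex once the boundary has gcd(18,14) + gcd(12,27) + gcd(39,13) + gcd(9,26) = 2+3+13+1 = 19.
By Pick's theorem A = I + B/2 − 1, so I = 1551/2 − 19/2 + 1 = 767.

767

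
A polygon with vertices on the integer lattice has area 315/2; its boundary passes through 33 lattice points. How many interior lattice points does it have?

From Pick's theorem, I = A − B/2 + 1 = 315/2 − 33/2 + 1 = 142.

142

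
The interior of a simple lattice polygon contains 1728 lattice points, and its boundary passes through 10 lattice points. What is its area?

By Pick's theorem, A = I + B/2 − 1 = 1728 + 10/2 − 1 = 1732.

1732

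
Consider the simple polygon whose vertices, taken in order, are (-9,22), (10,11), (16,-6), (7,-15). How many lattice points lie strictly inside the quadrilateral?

362

Using the shoelace formula, 2A = |[(-9)·11 − 10·22] + [10·(-6) − 16·11] + [16·(-15) − 7·(-6)] + [7·22 − (-9)·(-15)]| = 734, so the area is 367.
Along each edge there are gcd(|Δx|,|Δy|)+1 lattice points, so counting each shared vertex once the boundary has gcd(19,11) + gcd(6,17) + gcd(9,9) + gcd(16,37) = 1+1+9+1 = 12.
By Pick's theorem A = I + B/2 − 1, so I = 367 − 12/2 + 1 = 362.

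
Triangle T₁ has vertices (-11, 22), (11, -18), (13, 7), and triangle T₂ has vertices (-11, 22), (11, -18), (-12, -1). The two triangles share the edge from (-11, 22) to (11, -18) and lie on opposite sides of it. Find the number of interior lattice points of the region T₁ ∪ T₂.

The union is the simple quadrilateral with vertices (-11, 22), (13, 7), (11, -18), (-12, -1) in order.
By the shoelace formula, twice the signed area is |[(-11)·7 − 13·22] + [13·(-18) − 11·7] + [11·(-1) − (-12)·(-18)] + [(-12)·22 − (-11)·(-1)]| = 1176, so the area is 588.
Summing gcd(|Δx|,|Δy|) over the edges gives the boundary count: gcd(24,15) + gcd(2,25) + gcd(23,17) + gcd(1,23) = 3+1+1+1 = 6.
By Pick's theorem I = A − B/2 + 1 = 588 − 6/2 + 1 = 586.

586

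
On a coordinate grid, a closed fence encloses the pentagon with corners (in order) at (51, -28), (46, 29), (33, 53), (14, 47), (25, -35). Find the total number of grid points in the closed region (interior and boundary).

The shoelace formula gives twice the area as |[51·29 − 46·(-28)] + [46·53 − 33·29] + [33·47 − 14·53] + [14·(-35) − 25·47] + [25·(-28) − 51·(-35)]| = 4477, so the area is 2238.5.
Summing gcd(|Δx|,|Δy|) over the edges gives the boundary count: gcd(5,57) + gcd(13,24) + gcd(19,6) + gcd(11,82) + gcd(26,7) = 1+1+1+1+1 = 5.
Pick's theorem gives I = A − B/2 + 1 = 2238.5 − 5/2 + 1 = 2237, so the closed region contains I + B = 2237 + 5 = 2242 lattice points.

2242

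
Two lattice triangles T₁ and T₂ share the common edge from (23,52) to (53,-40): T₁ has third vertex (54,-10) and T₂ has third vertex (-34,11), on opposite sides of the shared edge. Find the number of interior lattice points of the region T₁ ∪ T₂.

The union is the simple quadrilateral with vertices (23,52), (54,-10), (53,-40), (-34,11) in order.
By the shoelace formula, twice the signed area is |(23·(-10) − 54·52) + (54·(-40) − 53·(-10)) + (53·11 − (-34)·(-40)) + ((-34)·52 − 23·11)| = 7466, so the area is 3733.
The number of boundary lattice points is Σ gcd(|Δx|,|Δy|) = gcd(31,62) + gcd(1,30) + gcd(87,51) + gcd(57,41) = 31+1+3+1 = 36.
By Pick's theorem I = A − B/2 + 1 = 3733 − 36/2 + 1 = 3716.

3716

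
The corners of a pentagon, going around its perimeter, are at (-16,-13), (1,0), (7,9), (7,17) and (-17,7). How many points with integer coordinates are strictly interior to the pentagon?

368

Using the shoelace formula, 2A = |((-16)·0 − 1·(-13)) + (1·9 − 7·0) + (7·17 − 7·9) + (7·7 − (-17)·17) + ((-17)·(-13) − (-16)·7)| = 749, so the area is 749/2.
The number of boundary lattice points is Σ gcd(|Δx|,|Δy|) = gcd(17,13) + gcd(6,9) + gcd(0,8) + gcd(24,10) + gcd(1,20) = 1+3+8+2+1 = 15.
Pick's theorem gives I = A − B/2 + 1 = 749/2 − 15/2 + 1 = 368.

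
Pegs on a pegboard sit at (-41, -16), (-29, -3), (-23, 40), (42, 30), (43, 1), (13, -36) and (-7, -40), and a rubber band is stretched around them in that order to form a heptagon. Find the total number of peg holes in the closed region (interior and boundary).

Using the shoelace formula, 2A = |((-41)·(-3) − (-29)·(-16)) + ((-29)·40 − (-23)·(-3)) + ((-23)·30 − 42·40) + (42·1 − 43·30) + (43·(-36) − 13·1) + (13·(-40) − (-7)·(-36)) + ((-7)·(-16) − (-41)·(-40))| = 9049, so the area is 9049/2.
Summing gcd(|Δx|,|Δy|) over the edges gives the boundary count: gcd(12,13) + gcd(6,43) + gcd(65,10) + gcd(1,29) + gcd(30,37) + gcd(20,4) + gcd(34,24) = 1+1+5+1+1+4+2 = 15.
Pick's theorem gives I = A − B/2 + 1 = 9049/2 − 15/2 + 1 = 4518, so the closed region contains I + B = 4518 + 15 = 4533 lattice points.

4533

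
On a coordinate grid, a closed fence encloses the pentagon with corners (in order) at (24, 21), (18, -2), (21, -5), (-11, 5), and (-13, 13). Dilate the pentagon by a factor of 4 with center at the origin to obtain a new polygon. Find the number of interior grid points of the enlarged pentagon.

The shoelace formula gives twice the area as |(24·(-2) − 18·21) + (18·(-5) − 21·(-2)) + (21·5 − (-11)·(-5)) + ((-11)·13 − (-13)·5) + ((-13)·21 − 24·13)| = 1087, so the area is 543.5.
Along each edge there are gcd(|Δx|,|Δy|)+1 lattice points, so counting each shared vertex once the boundary has gcd(6,23) + gcd(3,3) + gcd(32,10) + gcd(2,8) + gcd(37,8) = 1+3+2+2+1 = 9.
Scaling by 4 multiplies the area by 4² = 16 (so the new area is 8696) and multiplies the boundary lattice-point count by 4, giving 36.
By Pick's theorem, the interior count of the dilated polygon is 8696 − 36/2 + 1 = 8679.

8679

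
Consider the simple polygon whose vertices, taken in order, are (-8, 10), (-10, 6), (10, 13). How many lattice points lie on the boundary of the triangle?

6

The number of boundary lattice points is Σ gcd(|Δx|,|Δy|) = gcd(2,4) + gcd(20,7) + gcd(18,3) = 2+1+3 = 6.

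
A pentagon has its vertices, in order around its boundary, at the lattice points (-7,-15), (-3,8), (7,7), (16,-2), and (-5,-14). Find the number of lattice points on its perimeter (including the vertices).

15

Along each edge there are gcd(|Δx|,|Δy|)+1 lattice points, so counting each shared vertex once the boundary has gcd(4,23) + gcd(10,1) + gcd(9,9) + gcd(21,12) + gcd(2,1) = 1+1+9+3+1 = 15.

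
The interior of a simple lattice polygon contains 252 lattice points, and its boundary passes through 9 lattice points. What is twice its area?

511

Pick's theorem states A = I + B/2 − 1, so A = 252 + 9/2 − 1 = 511/2.
Hence 2A = 511.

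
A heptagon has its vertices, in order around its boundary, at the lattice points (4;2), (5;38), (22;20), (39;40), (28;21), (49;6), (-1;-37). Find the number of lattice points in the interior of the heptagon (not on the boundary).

1655

Using the shoelace formula, 2A = |(4·38 − 5·2) + (5·20 − 22·38) + (22·40 − 39·20) + (39·21 − 28·40) + (28·6 − 49·21) + (49·(-37) − (-1)·6) + ((-1)·2 − 4·(-37))| = 3317, so the area is 1658.5.
The number of boundary lattice points is Σ gcd(|Δx|,|Δy|) = gcd(1,36) + gcd(17,18) + gcd(17,20) + gcd(11,19) + gcd(21,15) + gcd(50,43) + gcd(5,39) = 1+1+1+1+3+1+1 = 9.
By Pick's theorem A = I + B/2 − 1, so I = 1658.5 − 9/2 + 1 = 1655.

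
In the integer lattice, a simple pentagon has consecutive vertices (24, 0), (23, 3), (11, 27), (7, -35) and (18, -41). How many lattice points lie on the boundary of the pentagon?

17

The number of boundary lattice points is Σ gcd(|Δx|,|Δy|) = gcd(1,3) + gcd(12,24) + gcd(4,62) + gcd(11,6) + gcd(6,41) = 1+12+2+1+1 = 17.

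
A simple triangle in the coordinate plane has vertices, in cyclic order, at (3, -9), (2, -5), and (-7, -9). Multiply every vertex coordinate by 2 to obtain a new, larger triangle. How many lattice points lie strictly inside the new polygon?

69

Using the shoelace formula, 2A = |[3·(-5) − 2·(-9)] + [2·(-9) − (-7)·(-5)] + [(-7)·(-9) − 3·(-9)]| = 40, so the area is 20.
Summing gcd(|Δx|,|Δy|) over the edges gives the boundary count: gcd(1,4) + gcd(9,4) + gcd(10,0) = 1+1+10 = 12.
Scaling by 2 multiplies the area by 2² = 4 (so the new area is 80) and multiplies the boundary lattice-point count by 2, giving 24.
By Pick's theorem, the interior count of the dilated polygon is 80 − 24/2 + 1 = 69.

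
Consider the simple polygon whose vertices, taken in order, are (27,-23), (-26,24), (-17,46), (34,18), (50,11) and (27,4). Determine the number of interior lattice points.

The shoelace formula gives twice the area as |[27·24 − (-26)·(-23)] + [(-26)·46 − (-17)·24] + [(-17)·18 − 34·46] + [34·11 − 50·18] + [50·4 − 27·11] + [27·(-23) − 27·4]| = 3960, so the area is 1980.
The number of boundary lattice points is Σ gcd(|Δx|,|Δy|) = gcd(53,47) + gcd(9,22) + gcd(51,28) + gcd(16,7) + gcd(23,7) + gcd(0,27) = 1+1+1+1+1+27 = 32.
By Pick's theorem A = I + B/2 − 1, so I = 1980 − 32/2 + 1 = 1965.

1965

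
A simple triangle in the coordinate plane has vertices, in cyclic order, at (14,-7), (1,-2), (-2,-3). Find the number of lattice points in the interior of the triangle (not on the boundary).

12

Using the shoelace formula, 2A = |(14·(-2) − 1·(-7)) + (1·(-3) − (-2)·(-2)) + ((-2)·(-7) − 14·(-3))| = 28, so the area is 14.
The number of boundary lattice points is Σ gcd(|Δx|,|Δy|) = gcd(13,5) + gcd(3,1) + gcd(16,4) = 1+1+4 = 6.
Pick's theorem gives I = A − B/2 + 1 = 14 − 6/2 + 1 = 12.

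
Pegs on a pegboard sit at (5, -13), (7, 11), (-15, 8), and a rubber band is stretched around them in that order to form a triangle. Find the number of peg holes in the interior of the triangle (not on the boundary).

Using the shoelace formula, 2A = |(5·11 − 7·(-13)) + (7·8 − (-15)·11) + ((-15)·(-13) − 5·8)| = 522, so the area is 261.
The number of boundary lattice points is Σ gcd(|Δx|,|Δy|) = gcd(2,24) + gcd(22,3) + gcd(20,21) = 2+1+1 = 4.
Pick's theorem gives I = A − B/2 + 1 = 261 − 4/2 + 1 = 260.

260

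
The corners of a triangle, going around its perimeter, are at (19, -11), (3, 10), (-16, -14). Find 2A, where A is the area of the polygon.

Using the shoelace formula, 2A = |[19·10 − 3·(-11)] + [3·(-14) − (-16)·10] + [(-16)·(-11) − 19·(-14)]| = 783, so the area is 391.5.

783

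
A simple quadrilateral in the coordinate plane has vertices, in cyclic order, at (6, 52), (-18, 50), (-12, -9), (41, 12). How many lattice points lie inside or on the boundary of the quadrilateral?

2147

Using the shoelace formula, 2A = |(6·50 − (-18)·52) + ((-18)·(-9) − (-12)·50) + ((-12)·12 − 41·(-9)) + (41·52 − 6·12)| = 4283, so the area is 2141.5.
The number of boundary lattice points is Σ gcd(|Δx|,|Δy|) = gcd(24,2) + gcd(6,59) + gcd(53,21) + gcd(35,40) = 2+1+1+5 = 9.
Pick's theorem gives I = A − B/2 + 1 = 2141.5 − 9/2 + 1 = 2138, so the closed region contains I + B = 2138 + 9 = 2147 lattice points.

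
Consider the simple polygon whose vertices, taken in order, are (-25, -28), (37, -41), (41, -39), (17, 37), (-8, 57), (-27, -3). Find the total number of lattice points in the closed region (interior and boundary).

4002

The shoelace formula gives twice the area as |((-25)·(-41) − 37·(-28)) + (37·(-39) − 41·(-41)) + (41·37 − 17·(-39)) + (17·57 − (-8)·37) + ((-8)·(-3) − (-27)·57) + ((-27)·(-28) − (-25)·(-3))| = 7988, so the area is 3994.
The number of boundary lattice points is Σ gcd(|Δx|,|Δy|) = gcd(62,13) + gcd(4,2) + gcd(24,76) + gcd(25,20) + gcd(19,60) + gcd(2,25) = 1+2+4+5+1+1 = 14.
Pick's theorem gives I = A − B/2 + 1 = 3994 − 14/2 + 1 = 3988, so the closed region contains I + B = 3988 + 14 = 4002 lattice points.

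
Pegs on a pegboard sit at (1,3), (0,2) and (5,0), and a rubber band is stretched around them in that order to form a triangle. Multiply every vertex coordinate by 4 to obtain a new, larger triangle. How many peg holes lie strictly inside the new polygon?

The shoelace formula gives twice the area as |(1·2 − 0·3) + (0·0 − 5·2) + (5·3 − 1·0)| = 7, so the area is 7/2.
Along each edge there are gcd(|Δx|,|Δy|)+1 lattice points, so counting each shared vertex once the boundary has gcd(1,1) + gcd(5,2) + gcd(4,3) = 1+1+1 = 3.
Scaling by 4 multiplies the area by 4² = 16 (so the new area is 56) and multiplies the boundary lattice-point count by 4, giving 12.
By Pick's theorem, the interior count of the dilated polygon is 56 − 12/2 + 1 = 51.

51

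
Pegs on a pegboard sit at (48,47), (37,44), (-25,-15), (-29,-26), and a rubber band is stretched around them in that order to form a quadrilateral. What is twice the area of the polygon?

1018

By the shoelace formula, twice the signed area is |(48·44 − 37·47) + (37·(-15) − (-25)·44) + ((-25)·(-26) − (-29)·(-15)) + ((-29)·47 − 48·(-26))| = 1018, so the area is 509.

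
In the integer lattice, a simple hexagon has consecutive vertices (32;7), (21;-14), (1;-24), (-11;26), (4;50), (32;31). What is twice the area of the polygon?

4221

The shoelace formula gives twice the area as |[32·(-14) − 21·7] + [21·(-24) − 1·(-14)] + [1·26 − (-11)·(-24)] + [(-11)·50 − 4·26] + [4·31 − 32·50] + [32·7 − 32·31]| = 4221, so the area is 2110.5.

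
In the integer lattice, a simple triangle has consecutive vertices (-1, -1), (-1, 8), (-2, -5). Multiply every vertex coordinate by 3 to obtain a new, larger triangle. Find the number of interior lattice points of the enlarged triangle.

25

Using the shoelace formula, 2A = |((-1)·8 − (-1)·(-1)) + ((-1)·(-5) − (-2)·8) + ((-2)·(-1) − (-1)·(-5))| = 9, so the area is 9/2.
The number of boundary lattice points is Σ gcd(|Δx|,|Δy|) = gcd(0,9) + gcd(1,13) + gcd(1,4) = 9+1+1 = 11.
Scaling by 3 multiplies the area by 3² = 9 (so the new area is 40.5) and multiplies the boundary lattice-point count by 3, giving 33.
By Pick's theorem, the interior count of the dilated polygon is 40.5 − 33/2 + 1 = 25.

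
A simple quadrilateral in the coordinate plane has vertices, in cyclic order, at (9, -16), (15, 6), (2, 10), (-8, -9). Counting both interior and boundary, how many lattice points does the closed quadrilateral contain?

Using the shoelace formula, 2A = |[9·6 − 15·(-16)] + [15·10 − 2·6] + [2·(-9) − (-8)·10] + [(-8)·(-16) − 9·(-9)]| = 703, so the area is 351.5.
The number of boundary lattice points is Σ gcd(|Δx|,|Δy|) = gcd(6,22) + gcd(13,4) + gcd(10,19) + gcd(17,7) = 2+1+1+1 = 5.
Pick's theorem gives I = A − B/2 + 1 = 351.5 − 5/2 + 1 = 350, so the closed region contains I + B = 350 + 5 = 355 lattice points.

355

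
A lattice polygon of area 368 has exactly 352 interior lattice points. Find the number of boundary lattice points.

34

Pick's theorem gives A = I + B/2 − 1, so B = 2(A − I + 1) = 2(368 − 352 + 1) = 34.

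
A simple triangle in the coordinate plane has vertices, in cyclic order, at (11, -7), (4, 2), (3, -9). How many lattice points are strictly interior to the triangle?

42

The shoelace formula gives twice the area as |(11·2 − 4·(-7)) + (4·(-9) − 3·2) + (3·(-7) − 11·(-9))| = 86, so the area is 43.
Along each edge there are gcd(|Δx|,|Δy|)+1 lattice points, so counting each shared vertex once the boundary has gcd(7,9) + gcd(1,11) + gcd(8,2) = 1+1+2 = 4.
By Pick's theorem A = I + B/2 − 1, so I = 43 − 4/2 + 1 = 42.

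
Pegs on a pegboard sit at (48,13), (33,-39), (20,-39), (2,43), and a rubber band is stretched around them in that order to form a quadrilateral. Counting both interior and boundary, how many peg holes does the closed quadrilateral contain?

By the shoelace formula, twice the signed area is |(48·(-39) − 33·13) + (33·(-39) − 20·(-39)) + (20·43 − 2·(-39)) + (2·13 − 48·43)| = 3908, so the area is 1954.
Along each edge there are gcd(|Δx|,|Δy|)+1 lattice points, so counting each shared vertex once the boundary has gcd(15,52) + gcd(13,0) + gcd(18,82) + gcd(46,30) = 1+13+2+2 = 18.
Pick's theorem gives I = A − B/2 + 1 = 1954 − 18/2 + 1 = 1946, so the closed region contains I + B = 1946 + 18 = 1964 lattice points.

1964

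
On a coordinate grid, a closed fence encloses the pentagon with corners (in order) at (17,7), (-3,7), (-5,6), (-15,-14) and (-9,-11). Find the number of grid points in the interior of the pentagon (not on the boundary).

223

Using the shoelace formula, 2A = |[17·7 − (-3)·7] + [(-3)·6 − (-5)·7] + [(-5)·(-14) − (-15)·6] + [(-15)·(-11) − (-9)·(-14)] + [(-9)·7 − 17·(-11)]| = 480, so the area is 240.
Along each edge there are gcd(|Δx|,|Δy|)+1 lattice points, so counting each shared vertex once the boundary has gcd(20,0) + gcd(2,1) + gcd(10,20) + gcd(6,3) + gcd(26,18) = 20+1+10+3+2 = 36.
By Pick's theorem A = I + B/2 − 1, so I = 240 − 36/2 + 1 = 223.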